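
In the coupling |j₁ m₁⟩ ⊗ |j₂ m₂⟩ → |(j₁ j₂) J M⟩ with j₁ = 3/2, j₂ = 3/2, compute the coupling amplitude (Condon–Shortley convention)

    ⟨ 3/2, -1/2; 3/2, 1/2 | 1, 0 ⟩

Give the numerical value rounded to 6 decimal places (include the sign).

-0.223607  (= −√(1/20))

triangle: 2!·1!·1!/5! = 2/120
(j±m)!: 1!·2!·2!·1!·1!·1! = 4
prefactor² = (2J+1)·Δ·N² = 1/5
  k=1: −1/(1!·1!·1!·1!·0!·0!) = -1
  k=2: +1/(2!·0!·0!·0!·1!·1!) = 1/2
Σ = -1/2  ⇒  CG² = 1/5·(-1/2)² = 1/20
CG = −√(1/20) = -0.223607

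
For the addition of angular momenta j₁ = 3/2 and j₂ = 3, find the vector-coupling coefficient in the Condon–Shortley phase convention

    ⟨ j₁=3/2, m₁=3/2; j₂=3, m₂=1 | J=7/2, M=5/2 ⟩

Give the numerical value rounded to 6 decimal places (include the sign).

√[8·1!2!5!/9! · 3!0!4!2!6!1!] = √(7680/7)
  +(−1)^0/∏(0,1,0,4,2,1)! = 1/48  (running 1/48)
⟨..|..⟩ = √(7680/7)·(1/48) = +0.690066

+√(10/21) ≈ +0.690066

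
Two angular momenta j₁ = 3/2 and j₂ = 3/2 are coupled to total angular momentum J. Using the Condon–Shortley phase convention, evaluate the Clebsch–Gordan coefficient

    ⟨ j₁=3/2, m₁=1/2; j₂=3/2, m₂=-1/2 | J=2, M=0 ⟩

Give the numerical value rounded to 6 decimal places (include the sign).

+0.500000

√[5·1!2!2!/6! · 2!1!1!2!2!2!] = √(4/9)
  +(−1)^0/∏(0,1,1,1,1,1)! = 1  (running 1)
  +(−1)^1/∏(1,0,0,0,2,2)! = -1/4  (running 3/4)
⟨..|..⟩ = √(4/9)·(3/4) = +0.500000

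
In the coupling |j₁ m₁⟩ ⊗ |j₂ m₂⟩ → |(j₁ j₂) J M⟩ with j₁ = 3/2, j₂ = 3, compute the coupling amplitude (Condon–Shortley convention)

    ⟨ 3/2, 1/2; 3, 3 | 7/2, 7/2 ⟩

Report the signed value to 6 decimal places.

triangle: 1!*2!*5!/9! = 240/362880
(j±m)!: 2!*1!*6!*0!*7!*0! = 7257600
prefactor² = (2J+1)*Δ*N² = 38400
  k=1: −1/(1!*0!*0!*5!*2!*0!) = -1/240
Σ = -1/240  ⇒  CG² = 38400*(-1/240)² = 2/3
CG = −√(2/3) = -0.816497

−√(2/3) ≈ -0.816497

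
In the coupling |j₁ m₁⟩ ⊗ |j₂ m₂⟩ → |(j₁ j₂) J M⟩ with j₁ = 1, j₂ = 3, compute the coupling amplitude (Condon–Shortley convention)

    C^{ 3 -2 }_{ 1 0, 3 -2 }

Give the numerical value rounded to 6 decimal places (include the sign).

j₁+j₂−J=1  J+j₁−j₂=1  J−j₁+j₂=5  j₁+j₂+J+1=8
(j₁±m₁, j₂±m₂, J±M) = (1,1,1,5,1,5)
P² = 300
sum k=0..1:
  [0] +1/24 = 1/24
  [1] −1/120 = -1/120
S = 1/30
C² = P²·S² = 1/3 ; C = +0.577350

+√(1/3) ≈ +0.577350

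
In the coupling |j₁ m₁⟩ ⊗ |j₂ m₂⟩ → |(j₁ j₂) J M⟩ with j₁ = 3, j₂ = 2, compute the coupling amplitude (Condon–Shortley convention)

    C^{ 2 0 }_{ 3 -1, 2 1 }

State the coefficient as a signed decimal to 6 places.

j₁+j₂−J=3  J+j₁−j₂=3  J−j₁+j₂=1  j₁+j₂+J+1=8
(j₁±m₁, j₂±m₂, J±M) = (2,4,3,1,2,2)
P² = 36/7
sum k=2..3:
  [2] +1/4 = 1/4
  [3] −1/12 = -1/12
S = 1/6
C² = P²·S² = 1/7 ; C = +0.377964

+0.377964  (= +√(1/7))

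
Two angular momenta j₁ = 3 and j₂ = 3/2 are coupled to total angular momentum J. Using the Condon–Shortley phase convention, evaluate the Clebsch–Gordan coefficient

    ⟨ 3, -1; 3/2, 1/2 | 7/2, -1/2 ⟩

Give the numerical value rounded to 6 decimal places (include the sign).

-0.534522  (= −√(2/7))

√[8·1!5!2!/9! · 2!4!2!1!3!4!] = √(512/7)
  +(−1)^0/∏(0,1,4,2,1,0)! = 1/48  (running 1/48)
  +(−1)^1/∏(1,0,3,1,2,1)! = -1/12  (running -1/16)
⟨..|..⟩ = √(512/7)·(-1/16) = -0.534522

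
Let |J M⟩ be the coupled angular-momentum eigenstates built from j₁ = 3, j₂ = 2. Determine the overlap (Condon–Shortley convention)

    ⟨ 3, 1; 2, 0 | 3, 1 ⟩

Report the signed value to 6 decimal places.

−√(3/20) = -0.387298

√[7·2!4!2!/9! · 4!2!2!2!4!2!] = √(256/15)
  +(−1)^0/∏(0,2,2,2,2,0)! = 1/16  (running 1/16)
  +(−1)^1/∏(1,1,1,1,3,1)! = -1/6  (running -5/48)
  +(−1)^2/∏(2,0,0,0,4,2)! = 1/96  (running -3/32)
⟨..|..⟩ = √(256/15)·(-3/32) = -0.387298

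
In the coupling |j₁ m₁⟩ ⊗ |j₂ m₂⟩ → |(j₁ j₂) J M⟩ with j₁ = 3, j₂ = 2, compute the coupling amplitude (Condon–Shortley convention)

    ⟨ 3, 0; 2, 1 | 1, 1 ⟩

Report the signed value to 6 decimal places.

-0.292770  (= −√(3/35))

√[3·4!2!0!/7! · 3!3!3!1!2!0!] = √(432/35)
  +(−1)^3/∏(3,1,0,0,2,0)! = -1/12  (running -1/12)
⟨..|..⟩ = √(432/35)·(-1/12) = -0.292770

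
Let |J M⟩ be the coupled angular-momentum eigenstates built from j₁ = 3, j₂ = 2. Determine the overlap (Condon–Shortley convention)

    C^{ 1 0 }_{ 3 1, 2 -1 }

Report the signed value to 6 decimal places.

−√(8/35) = -0.478091

triangle: 4!·2!·0!/7! = 48/5040
(j±m)!: 4!·2!·1!·3!·1!·1! = 288
prefactor² = (2J+1)·Δ·N² = 288/35
  k=1: −1/(1!·3!·1!·0!·1!·0!) = -1/6
Σ = -1/6  ⇒  CG² = 288/35·(-1/6)² = 8/35
CG = −√(8/35) = -0.478091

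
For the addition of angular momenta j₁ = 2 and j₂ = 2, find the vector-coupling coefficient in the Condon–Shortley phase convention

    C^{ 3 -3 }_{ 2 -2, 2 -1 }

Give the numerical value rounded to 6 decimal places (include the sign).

-0.707107  (= −√(1/2))

√[7·1!3!3!/8! · 0!4!1!3!0!6!] = √(648)
  +(−1)^1/∏(1,0,3,0,0,3)! = -1/36  (running -1/36)
⟨..|..⟩ = √(648)·(-1/36) = -0.707107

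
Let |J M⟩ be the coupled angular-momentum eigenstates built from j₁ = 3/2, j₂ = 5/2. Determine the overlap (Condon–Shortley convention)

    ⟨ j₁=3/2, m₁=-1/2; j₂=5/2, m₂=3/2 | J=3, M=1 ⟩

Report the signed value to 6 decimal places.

triangle: 1!·2!·4!/8! = 48/40320
(j±m)!: 1!·2!·4!·1!·4!·2! = 2304
prefactor² = (2J+1)·Δ·N² = 96/5
  k=0: +1/(0!·1!·2!·4!·0!·0!) = 1/48
  k=1: −1/(1!·0!·1!·3!·1!·1!) = -1/6
Σ = -7/48  ⇒  CG² = 96/5·(-7/48)² = 49/120
CG = −√(49/120) = -0.639010

-0.639010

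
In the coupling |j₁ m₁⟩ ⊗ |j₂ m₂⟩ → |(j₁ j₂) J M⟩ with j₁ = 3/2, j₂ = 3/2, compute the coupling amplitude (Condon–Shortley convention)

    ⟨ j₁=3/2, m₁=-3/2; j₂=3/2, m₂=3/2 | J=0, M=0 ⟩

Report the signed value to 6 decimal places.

−√(1/4) = -0.500000

triangle: 3!×0!×0!/4! = 6/24
(j±m)!: 0!×3!×3!×0!×0!×0! = 36
prefactor² = (2J+1)×Δ×N² = 9
  k=3: −1/(3!×0!×0!×0!×0!×0!) = -1/6
Σ = -1/6  ⇒  CG² = 9×(-1/6)² = 1/4
CG = −√(1/4) = -0.500000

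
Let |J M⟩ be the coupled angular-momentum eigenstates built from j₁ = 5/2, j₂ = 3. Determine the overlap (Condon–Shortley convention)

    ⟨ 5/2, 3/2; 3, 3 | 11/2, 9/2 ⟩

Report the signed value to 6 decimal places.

√[12·0!5!6!/12! · 4!1!6!0!10!1!] = √(1492992000/11)
  +(−1)^0/∏(0,0,1,6,4,0)! = 1/17280  (running 1/17280)
⟨..|..⟩ = √(1492992000/11)·(1/17280) = +0.674200

+0.674200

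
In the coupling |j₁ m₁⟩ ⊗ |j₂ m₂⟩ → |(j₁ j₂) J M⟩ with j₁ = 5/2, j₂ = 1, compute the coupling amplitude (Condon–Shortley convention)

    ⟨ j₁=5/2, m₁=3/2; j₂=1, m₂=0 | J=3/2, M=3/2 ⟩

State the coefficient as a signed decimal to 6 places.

-0.516398  (= −√(4/15))

triangle: 2!*3!*0!/6! = 12/720
(j±m)!: 4!*1!*1!*1!*3!*0! = 144
prefactor² = (2J+1)*Δ*N² = 48/5
  k=1: −1/(1!*1!*0!*0!*3!*0!) = -1/6
Σ = -1/6  ⇒  CG² = 48/5*(-1/6)² = 4/15
CG = −√(4/15) = -0.516398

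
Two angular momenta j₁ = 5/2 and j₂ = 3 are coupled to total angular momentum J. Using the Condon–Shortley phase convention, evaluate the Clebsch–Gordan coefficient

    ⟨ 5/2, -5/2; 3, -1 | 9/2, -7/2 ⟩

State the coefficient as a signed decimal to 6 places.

−√(50/99) = -0.710669

√[10·1!4!5!/11! · 0!5!2!4!1!8!] = √(1843200/11)
  +(−1)^1/∏(1,0,4,1,0,4)! = -1/576  (running -1/576)
⟨..|..⟩ = √(1843200/11)·(-1/576) = -0.710669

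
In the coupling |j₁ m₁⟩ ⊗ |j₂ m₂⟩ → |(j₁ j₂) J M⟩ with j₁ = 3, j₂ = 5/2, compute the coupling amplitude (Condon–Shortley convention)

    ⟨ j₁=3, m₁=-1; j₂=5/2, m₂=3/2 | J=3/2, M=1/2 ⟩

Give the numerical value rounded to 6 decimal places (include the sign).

-0.483046

√[4·4!2!1!/8! · 2!4!4!1!2!1!] = √(384/35)
  +(−1)^3/∏(3,1,1,1,1,0)! = -1/6  (running -1/6)
  +(−1)^4/∏(4,0,0,0,2,1)! = 1/48  (running -7/48)
⟨..|..⟩ = √(384/35)·(-7/48) = -0.483046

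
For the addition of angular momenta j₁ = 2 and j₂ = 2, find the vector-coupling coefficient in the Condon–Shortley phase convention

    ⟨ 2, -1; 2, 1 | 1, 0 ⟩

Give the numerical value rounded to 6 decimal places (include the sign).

+0.316228  (= +√(1/10))

triangle: 3!*1!*1!/6! = 6/720
(j±m)!: 1!*3!*3!*1!*1!*1! = 36
prefactor² = (2J+1)*Δ*N² = 9/10
  k=2: +1/(2!*1!*1!*1!*0!*0!) = 1/2
  k=3: −1/(3!*0!*0!*0!*1!*1!) = -1/6
Σ = 1/3  ⇒  CG² = 9/10*1/3² = 1/10
CG = +√(1/10) = +0.316228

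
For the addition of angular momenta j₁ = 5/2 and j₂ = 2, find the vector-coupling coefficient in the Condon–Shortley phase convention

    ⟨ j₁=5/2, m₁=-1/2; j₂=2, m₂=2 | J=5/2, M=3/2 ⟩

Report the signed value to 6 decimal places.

√[6·2!3!2!/8! · 2!3!4!0!4!1!] = √(864/35)
  +(−1)^2/∏(2,0,1,2,2,0)! = 1/8  (running 1/8)
⟨..|..⟩ = √(864/35)·(1/8) = +0.621059

+0.621059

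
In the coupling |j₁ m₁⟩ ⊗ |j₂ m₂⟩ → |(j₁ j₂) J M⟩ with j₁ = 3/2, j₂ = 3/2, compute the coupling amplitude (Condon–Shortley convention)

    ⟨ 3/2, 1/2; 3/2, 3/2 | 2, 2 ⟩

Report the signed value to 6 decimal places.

-0.707107  (= −√(1/2))

√[5·1!2!2!/6! · 2!1!3!0!4!0!] = √(8)
  +(−1)^1/∏(1,0,0,2,2,0)! = -1/4  (running -1/4)
⟨..|..⟩ = √(8)·(-1/4) = -0.707107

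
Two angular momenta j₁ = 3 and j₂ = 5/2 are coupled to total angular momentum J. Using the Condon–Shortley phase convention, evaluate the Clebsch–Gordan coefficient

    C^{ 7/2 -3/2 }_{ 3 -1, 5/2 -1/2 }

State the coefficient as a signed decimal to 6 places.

-0.487950

j₁+j₂−J=2  J+j₁−j₂=4  J−j₁+j₂=3  j₁+j₂+J+1=10
(j₁±m₁, j₂±m₂, J±M) = (2,4,2,3,2,5)
P² = 3072/35
sum k=0..2:
  [0] +1/96 = 1/96
  [1] −1/12 = -1/12
  [2] +1/48 = 1/48
S = -5/96
C² = P²·S² = 5/21 ; C = -0.487950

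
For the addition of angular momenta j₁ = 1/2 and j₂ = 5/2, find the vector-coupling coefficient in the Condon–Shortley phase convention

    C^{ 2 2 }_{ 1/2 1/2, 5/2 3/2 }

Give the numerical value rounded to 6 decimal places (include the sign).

triangle: 1!*0!*4!/6! = 24/720
(j±m)!: 1!*0!*4!*1!*4!*0! = 576
prefactor² = (2J+1)*Δ*N² = 96
  k=0: +1/(0!*1!*0!*4!*0!*0!) = 1/24
Σ = 1/24  ⇒  CG² = 96*1/24² = 1/6
CG = +√(1/6) = +0.408248

+√(1/6) ≈ +0.408248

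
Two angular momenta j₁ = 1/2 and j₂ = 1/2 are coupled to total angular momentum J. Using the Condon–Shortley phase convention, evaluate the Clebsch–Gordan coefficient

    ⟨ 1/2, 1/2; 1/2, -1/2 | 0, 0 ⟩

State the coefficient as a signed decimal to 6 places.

+0.707107  (= +√(1/2))

j₁+j₂−J=1  J+j₁−j₂=0  J−j₁+j₂=0  j₁+j₂+J+1=2
(j₁±m₁, j₂±m₂, J±M) = (1,0,0,1,0,0)
P² = 1/2
sum k=0..0:
  [0] +1/1 = 1
S = 1
C² = P²·S² = 1/2 ; C = +0.707107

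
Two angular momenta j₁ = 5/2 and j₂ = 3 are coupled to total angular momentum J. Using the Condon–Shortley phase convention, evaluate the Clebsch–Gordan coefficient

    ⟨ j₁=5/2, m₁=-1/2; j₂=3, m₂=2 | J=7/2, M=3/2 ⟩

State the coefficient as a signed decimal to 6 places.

j₁+j₂−J=2  J+j₁−j₂=3  J−j₁+j₂=4  j₁+j₂+J+1=10
(j₁±m₁, j₂±m₂, J±M) = (2,3,5,1,5,2)
P² = 1536/7
sum k=1..2:
  [1] −1/48 = -1/48
  [2] +1/24 = 1/24
S = 1/48
C² = P²·S² = 2/21 ; C = +0.308607

+√(2/21) = +0.308607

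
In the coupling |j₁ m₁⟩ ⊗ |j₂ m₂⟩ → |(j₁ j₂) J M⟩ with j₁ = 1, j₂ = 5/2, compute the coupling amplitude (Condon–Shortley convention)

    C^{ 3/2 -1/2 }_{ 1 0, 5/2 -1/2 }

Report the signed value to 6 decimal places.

−√(2/5) = -0.632456

triangle: 2!·0!·3!/6! = 12/720
(j±m)!: 1!·1!·2!·3!·1!·2! = 24
prefactor² = (2J+1)·Δ·N² = 8/5
  k=1: −1/(1!·1!·0!·1!·0!·2!) = -1/2
Σ = -1/2  ⇒  CG² = 8/5·(-1/2)² = 2/5
CG = −√(2/5) = -0.632456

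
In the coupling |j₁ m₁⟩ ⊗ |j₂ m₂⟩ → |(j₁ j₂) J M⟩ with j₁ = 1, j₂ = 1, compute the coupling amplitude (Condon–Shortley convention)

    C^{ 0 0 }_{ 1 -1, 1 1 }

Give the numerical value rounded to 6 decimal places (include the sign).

√[1·2!0!0!/3! · 0!2!2!0!0!0!] = √(4/3)
  +(−1)^2/∏(2,0,0,0,0,0)! = 1/2  (running 1/2)
⟨..|..⟩ = √(4/3)·(1/2) = +0.577350

+0.577350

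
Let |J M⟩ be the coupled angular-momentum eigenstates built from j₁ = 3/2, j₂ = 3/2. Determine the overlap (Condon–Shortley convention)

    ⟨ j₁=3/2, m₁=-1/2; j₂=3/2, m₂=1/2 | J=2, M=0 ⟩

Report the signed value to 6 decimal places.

√[5·1!2!2!/6! · 1!2!2!1!2!2!] = √(4/9)
  +(−1)^0/∏(0,1,2,2,0,0)! = 1/4  (running 1/4)
  +(−1)^1/∏(1,0,1,1,1,1)! = -1  (running -3/4)
⟨..|..⟩ = √(4/9)·(-3/4) = -0.500000

−√(1/4) ≈ -0.500000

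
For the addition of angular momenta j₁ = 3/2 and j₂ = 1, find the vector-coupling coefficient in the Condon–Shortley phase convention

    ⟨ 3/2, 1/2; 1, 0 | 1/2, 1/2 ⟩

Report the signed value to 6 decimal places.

triangle: 2!×1!×0!/4! = 2/24
(j±m)!: 2!×1!×1!×1!×1!×0! = 2
prefactor² = (2J+1)×Δ×N² = 1/3
  k=1: −1/(1!×1!×0!×0!×1!×0!) = -1
Σ = -1  ⇒  CG² = 1/3×(-1)² = 1/3
CG = −√(1/3) = -0.577350

−√(1/3) ≈ -0.577350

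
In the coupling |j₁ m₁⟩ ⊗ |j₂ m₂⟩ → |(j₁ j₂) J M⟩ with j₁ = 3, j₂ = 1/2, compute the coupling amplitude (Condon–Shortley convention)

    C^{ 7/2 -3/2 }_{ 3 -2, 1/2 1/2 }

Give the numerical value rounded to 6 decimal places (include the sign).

triangle: 0!·6!·1!/8! = 720/40320
(j±m)!: 1!·5!·1!·0!·2!·5! = 28800
prefactor² = (2J+1)·Δ·N² = 28800/7
  k=0: +1/(0!·0!·5!·1!·1!·0!) = 1/120
Σ = 1/120  ⇒  CG² = 28800/7·1/120² = 2/7
CG = +√(2/7) = +0.534522

+0.534522  (= +√(2/7))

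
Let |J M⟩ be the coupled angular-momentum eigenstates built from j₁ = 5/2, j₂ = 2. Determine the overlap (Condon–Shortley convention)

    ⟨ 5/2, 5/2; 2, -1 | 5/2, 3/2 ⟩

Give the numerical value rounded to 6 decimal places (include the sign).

triangle: 2!×3!×2!/8! = 24/40320
(j±m)!: 5!×0!×1!×3!×4!×1! = 17280
prefactor² = (2J+1)×Δ×N² = 432/7
  k=0: +1/(0!×2!×0!×1!×3!×1!) = 1/12
Σ = 1/12  ⇒  CG² = 432/7×1/12² = 3/7
CG = +√(3/7) = +0.654654

+√(3/7) ≈ +0.654654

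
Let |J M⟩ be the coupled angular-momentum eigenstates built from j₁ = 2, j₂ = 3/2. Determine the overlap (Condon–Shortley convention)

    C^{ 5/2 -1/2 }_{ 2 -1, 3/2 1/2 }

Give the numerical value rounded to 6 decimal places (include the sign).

-0.597614  (= −√(5/14))

triangle: 1!·3!·2!/7! = 12/5040
(j±m)!: 1!·3!·2!·1!·2!·3! = 144
prefactor² = (2J+1)·Δ·N² = 72/35
  k=0: +1/(0!·1!·3!·2!·0!·0!) = 1/12
  k=1: −1/(1!·0!·2!·1!·1!·1!) = -1/2
Σ = -5/12  ⇒  CG² = 72/35·(-5/12)² = 5/14
CG = −√(5/14) = -0.597614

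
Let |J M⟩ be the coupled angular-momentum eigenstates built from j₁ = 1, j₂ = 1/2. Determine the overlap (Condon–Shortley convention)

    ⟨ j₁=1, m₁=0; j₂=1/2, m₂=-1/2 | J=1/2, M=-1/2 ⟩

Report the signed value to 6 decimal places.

j₁+j₂−J=1  J+j₁−j₂=1  J−j₁+j₂=0  j₁+j₂+J+1=3
(j₁±m₁, j₂±m₂, J±M) = (1,1,0,1,0,1)
P² = 1/3
sum k=0..0:
  [0] +1/1 = 1
S = 1
C² = P²·S² = 1/3 ; C = +0.577350

+0.577350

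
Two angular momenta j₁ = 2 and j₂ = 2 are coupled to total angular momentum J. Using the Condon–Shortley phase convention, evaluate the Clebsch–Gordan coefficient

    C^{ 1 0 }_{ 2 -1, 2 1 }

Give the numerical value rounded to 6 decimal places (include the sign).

+√(1/10) ≈ +0.316228

√[3·3!1!1!/6! · 1!3!3!1!1!1!] = √(9/10)
  +(−1)^2/∏(2,1,1,1,0,0)! = 1/2  (running 1/2)
  +(−1)^3/∏(3,0,0,0,1,1)! = -1/6  (running 1/3)
⟨..|..⟩ = √(9/10)·(1/3) = +0.316228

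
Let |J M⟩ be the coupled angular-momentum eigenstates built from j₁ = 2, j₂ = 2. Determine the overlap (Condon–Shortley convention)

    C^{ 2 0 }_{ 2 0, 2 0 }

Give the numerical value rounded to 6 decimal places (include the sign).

triangle: 2!×2!×2!/7! = 8/5040
(j±m)!: 2!×2!×2!×2!×2!×2! = 64
prefactor² = (2J+1)×Δ×N² = 32/63
  k=0: +1/(0!×2!×2!×2!×0!×0!) = 1/8
  k=1: −1/(1!×1!×1!×1!×1!×1!) = -1
  k=2: +1/(2!×0!×0!×0!×2!×2!) = 1/8
Σ = -3/4  ⇒  CG² = 32/63×(-3/4)² = 2/7
CG = −√(2/7) = -0.534522

−√(2/7) ≈ -0.534522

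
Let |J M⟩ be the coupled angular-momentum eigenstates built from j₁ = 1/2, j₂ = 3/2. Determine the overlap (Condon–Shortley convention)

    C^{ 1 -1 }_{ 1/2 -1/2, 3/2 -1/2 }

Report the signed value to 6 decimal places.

j₁+j₂−J=1  J+j₁−j₂=0  J−j₁+j₂=2  j₁+j₂+J+1=4
(j₁±m₁, j₂±m₂, J±M) = (0,1,1,2,0,2)
P² = 1
sum k=1..1:
  [1] −1/2 = -1/2
S = -1/2
C² = P²·S² = 1/4 ; C = -0.500000

-0.500000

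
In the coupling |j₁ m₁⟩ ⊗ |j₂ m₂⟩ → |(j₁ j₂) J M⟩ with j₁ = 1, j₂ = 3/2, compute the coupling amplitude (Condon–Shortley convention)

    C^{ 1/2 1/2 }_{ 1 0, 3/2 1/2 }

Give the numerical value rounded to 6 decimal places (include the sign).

-0.577350

triangle: 2!×0!×1!/4! = 2/24
(j±m)!: 1!×1!×2!×1!×1!×0! = 2
prefactor² = (2J+1)×Δ×N² = 1/3
  k=1: −1/(1!×1!×0!×1!×0!×0!) = -1
Σ = -1  ⇒  CG² = 1/3×(-1)² = 1/3
CG = −√(1/3) = -0.577350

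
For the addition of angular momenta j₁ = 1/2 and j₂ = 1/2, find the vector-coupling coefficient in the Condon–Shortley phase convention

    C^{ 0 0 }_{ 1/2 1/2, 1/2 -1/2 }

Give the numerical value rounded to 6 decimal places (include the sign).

+√(1/2) = +0.707107

triangle: 1!·0!·0!/2! = 1/2
(j±m)!: 1!·0!·0!·1!·0!·0! = 1
prefactor² = (2J+1)·Δ·N² = 1/2
  k=0: +1/(0!·1!·0!·0!·0!·0!) = 1
Σ = 1  ⇒  CG² = 1/2·1² = 1/2
CG = +√(1/2) = +0.707107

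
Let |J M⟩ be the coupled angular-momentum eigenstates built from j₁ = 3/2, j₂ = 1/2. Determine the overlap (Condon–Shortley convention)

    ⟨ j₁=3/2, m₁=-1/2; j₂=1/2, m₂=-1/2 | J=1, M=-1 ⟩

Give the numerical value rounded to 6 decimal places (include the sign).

+√(1/4) ≈ +0.500000

√[3·1!2!0!/4! · 1!2!0!1!0!2!] = √(1)
  +(−1)^0/∏(0,1,2,0,0,0)! = 1/2  (running 1/2)
⟨..|..⟩ = √(1)·(1/2) = +0.500000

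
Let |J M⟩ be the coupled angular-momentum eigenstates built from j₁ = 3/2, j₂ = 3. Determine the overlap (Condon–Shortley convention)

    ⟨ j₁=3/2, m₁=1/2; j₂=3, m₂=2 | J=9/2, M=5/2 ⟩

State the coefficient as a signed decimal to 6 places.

triangle: 0!*3!*6!/10! = 4320/3628800
(j±m)!: 2!*1!*5!*1!*7!*2! = 2419200
prefactor² = (2J+1)*Δ*N² = 28800
  k=0: +1/(0!*0!*1!*5!*2!*1!) = 1/240
Σ = 1/240  ⇒  CG² = 28800*1/240² = 1/2
CG = +√(1/2) = +0.707107

+√(1/2) ≈ +0.707107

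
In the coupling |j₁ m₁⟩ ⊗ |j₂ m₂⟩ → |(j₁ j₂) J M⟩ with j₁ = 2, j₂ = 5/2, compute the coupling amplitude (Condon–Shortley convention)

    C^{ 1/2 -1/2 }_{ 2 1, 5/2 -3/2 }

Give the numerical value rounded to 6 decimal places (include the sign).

-0.516398

triangle: 4!*0!*1!/6! = 24/720
(j±m)!: 3!*1!*1!*4!*0!*1! = 144
prefactor² = (2J+1)*Δ*N² = 48/5
  k=1: −1/(1!*3!*0!*0!*0!*1!) = -1/6
Σ = -1/6  ⇒  CG² = 48/5*(-1/6)² = 4/15
CG = −√(4/15) = -0.516398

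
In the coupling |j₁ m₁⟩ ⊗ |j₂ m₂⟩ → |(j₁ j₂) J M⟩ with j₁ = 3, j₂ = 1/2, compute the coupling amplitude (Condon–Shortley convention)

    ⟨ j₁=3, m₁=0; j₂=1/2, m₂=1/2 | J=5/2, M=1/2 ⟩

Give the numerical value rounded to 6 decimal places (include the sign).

-0.654654

triangle: 1!*5!*0!/7! = 120/5040
(j±m)!: 3!*3!*1!*0!*3!*2! = 432
prefactor² = (2J+1)*Δ*N² = 432/7
  k=1: −1/(1!*0!*2!*0!*3!*0!) = -1/12
Σ = -1/12  ⇒  CG² = 432/7*(-1/12)² = 3/7
CG = −√(3/7) = -0.654654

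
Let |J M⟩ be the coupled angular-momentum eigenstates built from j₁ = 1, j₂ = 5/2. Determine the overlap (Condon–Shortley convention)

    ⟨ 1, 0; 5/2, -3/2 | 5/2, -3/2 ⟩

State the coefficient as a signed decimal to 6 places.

j₁+j₂−J=1  J+j₁−j₂=1  J−j₁+j₂=4  j₁+j₂+J+1=7
(j₁±m₁, j₂±m₂, J±M) = (1,1,1,4,1,4)
P² = 576/35
sum k=0..1:
  [0] +1/6 = 1/6
  [1] −1/24 = -1/24
S = 1/8
C² = P²·S² = 9/35 ; C = +0.507093

+0.507093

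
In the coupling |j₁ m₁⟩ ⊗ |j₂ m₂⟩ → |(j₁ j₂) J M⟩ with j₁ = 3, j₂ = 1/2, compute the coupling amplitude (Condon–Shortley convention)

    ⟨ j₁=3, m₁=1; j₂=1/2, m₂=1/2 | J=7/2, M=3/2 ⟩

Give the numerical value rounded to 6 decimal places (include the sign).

triangle: 0!*6!*1!/8! = 720/40320
(j±m)!: 4!*2!*1!*0!*5!*2! = 11520
prefactor² = (2J+1)*Δ*N² = 11520/7
  k=0: +1/(0!*0!*2!*1!*4!*0!) = 1/48
Σ = 1/48  ⇒  CG² = 11520/7*1/48² = 5/7
CG = +√(5/7) = +0.845154

+√(5/7) ≈ +0.845154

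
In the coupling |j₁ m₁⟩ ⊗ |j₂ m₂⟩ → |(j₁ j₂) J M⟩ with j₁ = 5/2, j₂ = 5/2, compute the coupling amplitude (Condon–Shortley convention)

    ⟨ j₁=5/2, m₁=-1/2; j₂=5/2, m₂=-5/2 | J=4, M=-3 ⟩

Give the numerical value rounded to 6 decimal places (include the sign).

j₁+j₂−J=1  J+j₁−j₂=4  J−j₁+j₂=4  j₁+j₂+J+1=10
(j₁±m₁, j₂±m₂, J±M) = (2,3,0,5,1,7)
P² = 10368
sum k=0..0:
  [0] +1/144 = 1/144
S = 1/144
C² = P²·S² = 1/2 ; C = +0.707107

+√(1/2) = +0.707107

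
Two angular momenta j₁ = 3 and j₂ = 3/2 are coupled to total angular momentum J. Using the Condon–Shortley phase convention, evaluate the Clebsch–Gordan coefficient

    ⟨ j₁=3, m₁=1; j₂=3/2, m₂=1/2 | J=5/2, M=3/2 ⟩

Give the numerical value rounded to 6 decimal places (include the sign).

−√(7/20) = -0.591608

√[6·2!4!1!/8! · 4!2!2!1!4!1!] = √(576/35)
  +(−1)^1/∏(1,1,1,1,3,0)! = -1/6  (running -1/6)
  +(−1)^2/∏(2,0,0,0,4,1)! = 1/48  (running -7/48)
⟨..|..⟩ = √(576/35)·(-7/48) = -0.591608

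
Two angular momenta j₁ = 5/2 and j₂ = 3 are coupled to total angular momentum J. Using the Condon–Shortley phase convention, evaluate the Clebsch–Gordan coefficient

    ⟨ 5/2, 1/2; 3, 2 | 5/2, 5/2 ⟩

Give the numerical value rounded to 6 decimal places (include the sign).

+√(5/14) ≈ +0.597614

triangle: 3!×2!×3!/9! = 72/362880
(j±m)!: 3!×2!×5!×1!×5!×0! = 172800
prefactor² = (2J+1)×Δ×N² = 1440/7
  k=2: +1/(2!×1!×0!×3!×2!×0!) = 1/24
Σ = 1/24  ⇒  CG² = 1440/7×1/24² = 5/14
CG = +√(5/14) = +0.597614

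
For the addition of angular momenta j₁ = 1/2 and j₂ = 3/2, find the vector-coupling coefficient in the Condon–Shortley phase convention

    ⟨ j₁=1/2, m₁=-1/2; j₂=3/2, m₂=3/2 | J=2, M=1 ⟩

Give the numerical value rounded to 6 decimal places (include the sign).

triangle: 0!×1!×3!/5! = 6/120
(j±m)!: 0!×1!×3!×0!×3!×1! = 36
prefactor² = (2J+1)×Δ×N² = 9
  k=0: +1/(0!×0!×1!×3!×0!×0!) = 1/6
Σ = 1/6  ⇒  CG² = 9×1/6² = 1/4
CG = +√(1/4) = +0.500000

+0.500000  (= +√(1/4))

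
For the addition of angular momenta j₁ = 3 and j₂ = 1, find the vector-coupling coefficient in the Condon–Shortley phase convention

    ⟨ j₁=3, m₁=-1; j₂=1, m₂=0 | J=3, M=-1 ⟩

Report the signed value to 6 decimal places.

-0.288675  (= −√(1/12))

triangle: 1!·5!·1!/8! = 120/40320
(j±m)!: 2!·4!·1!·1!·2!·4! = 2304
prefactor² = (2J+1)·Δ·N² = 48
  k=0: +1/(0!·1!·4!·1!·1!·0!) = 1/24
  k=1: −1/(1!·0!·3!·0!·2!·1!) = -1/12
Σ = -1/24  ⇒  CG² = 48·(-1/24)² = 1/12
CG = −√(1/12) = -0.288675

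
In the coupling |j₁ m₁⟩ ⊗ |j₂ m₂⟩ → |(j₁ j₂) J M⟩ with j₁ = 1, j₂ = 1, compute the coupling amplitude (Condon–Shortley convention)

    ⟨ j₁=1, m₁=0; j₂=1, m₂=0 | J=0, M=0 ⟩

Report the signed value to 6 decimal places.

triangle: 2!·0!·0!/3! = 2/6
(j±m)!: 1!·1!·1!·1!·0!·0! = 1
prefactor² = (2J+1)·Δ·N² = 1/3
  k=1: −1/(1!·1!·0!·0!·0!·0!) = -1
Σ = -1  ⇒  CG² = 1/3·(-1)² = 1/3
CG = −√(1/3) = -0.577350

-0.577350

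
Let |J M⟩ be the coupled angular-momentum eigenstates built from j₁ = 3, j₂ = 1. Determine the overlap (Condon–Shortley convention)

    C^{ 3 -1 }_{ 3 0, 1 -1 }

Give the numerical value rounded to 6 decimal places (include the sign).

√[7·1!5!1!/8! · 3!3!0!2!2!4!] = √(72)
  +(−1)^0/∏(0,1,3,0,2,1)! = 1/12  (running 1/12)
⟨..|..⟩ = √(72)·(1/12) = +0.707107

+√(1/2) ≈ +0.707107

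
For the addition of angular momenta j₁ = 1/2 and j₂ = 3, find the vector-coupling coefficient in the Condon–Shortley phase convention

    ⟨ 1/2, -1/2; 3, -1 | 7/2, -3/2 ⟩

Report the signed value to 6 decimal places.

j₁+j₂−J=0  J+j₁−j₂=1  J−j₁+j₂=6  j₁+j₂+J+1=8
(j₁±m₁, j₂±m₂, J±M) = (0,1,2,4,2,5)
P² = 11520/7
sum k=0..0:
  [0] +1/48 = 1/48
S = 1/48
C² = P²·S² = 5/7 ; C = +0.845154

+0.845154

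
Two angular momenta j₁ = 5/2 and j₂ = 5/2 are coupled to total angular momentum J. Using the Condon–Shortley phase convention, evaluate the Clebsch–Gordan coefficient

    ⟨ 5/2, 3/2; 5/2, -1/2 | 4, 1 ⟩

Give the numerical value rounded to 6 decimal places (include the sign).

j₁+j₂−J=1  J+j₁−j₂=4  J−j₁+j₂=4  j₁+j₂+J+1=10
(j₁±m₁, j₂±m₂, J±M) = (4,1,2,3,5,3)
P² = 10368/35
sum k=0..1:
  [0] +1/24 = 1/24
  [1] −1/144 = -1/144
S = 5/144
C² = P²·S² = 5/14 ; C = +0.597614

+0.597614  (= +√(5/14))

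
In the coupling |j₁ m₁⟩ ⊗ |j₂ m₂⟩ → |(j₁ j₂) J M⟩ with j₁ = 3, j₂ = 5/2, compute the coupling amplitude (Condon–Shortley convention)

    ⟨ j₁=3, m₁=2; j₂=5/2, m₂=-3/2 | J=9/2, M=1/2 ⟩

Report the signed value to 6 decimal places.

√[10·1!5!4!/11! · 5!1!1!4!5!4!] = √(460800/77)
  +(−1)^0/∏(0,1,1,1,4,3)! = 1/144  (running 1/144)
  +(−1)^1/∏(1,0,0,0,5,4)! = -1/2880  (running 19/2880)
⟨..|..⟩ = √(460800/77)·(19/2880) = +0.510355

+0.510355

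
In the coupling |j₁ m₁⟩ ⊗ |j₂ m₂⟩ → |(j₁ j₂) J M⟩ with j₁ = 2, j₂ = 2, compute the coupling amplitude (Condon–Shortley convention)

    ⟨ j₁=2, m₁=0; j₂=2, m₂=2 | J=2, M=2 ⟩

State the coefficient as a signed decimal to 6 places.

+√(2/7) ≈ +0.534522

√[5·2!2!2!/7! · 2!2!4!0!4!0!] = √(128/7)
  +(−1)^2/∏(2,0,0,2,2,0)! = 1/8  (running 1/8)
⟨..|..⟩ = √(128/7)·(1/8) = +0.534522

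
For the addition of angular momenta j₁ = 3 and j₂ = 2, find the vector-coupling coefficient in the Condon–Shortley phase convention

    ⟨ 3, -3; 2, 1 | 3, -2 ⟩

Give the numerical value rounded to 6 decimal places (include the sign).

triangle: 2!·4!·2!/9! = 96/362880
(j±m)!: 0!·6!·3!·1!·1!·5! = 518400
prefactor² = (2J+1)·Δ·N² = 960
  k=2: +1/(2!·0!·4!·1!·0!·1!) = 1/48
Σ = 1/48  ⇒  CG² = 960·1/48² = 5/12
CG = +√(5/12) = +0.645497

+0.645497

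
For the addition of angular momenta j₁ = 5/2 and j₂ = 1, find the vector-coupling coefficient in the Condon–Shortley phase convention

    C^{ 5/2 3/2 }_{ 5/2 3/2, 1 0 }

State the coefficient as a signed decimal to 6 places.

+√(9/35) = +0.507093

√[6·1!4!1!/7! · 4!1!1!1!4!1!] = √(576/35)
  +(−1)^0/∏(0,1,1,1,3,0)! = 1/6  (running 1/6)
  +(−1)^1/∏(1,0,0,0,4,1)! = -1/24  (running 1/8)
⟨..|..⟩ = √(576/35)·(1/8) = +0.507093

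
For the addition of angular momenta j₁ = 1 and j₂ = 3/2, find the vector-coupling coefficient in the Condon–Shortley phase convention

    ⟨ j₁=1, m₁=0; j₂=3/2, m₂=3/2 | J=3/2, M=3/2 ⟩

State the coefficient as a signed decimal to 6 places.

−√(3/5) ≈ -0.774597

√[4·1!1!2!/5! · 1!1!3!0!3!0!] = √(12/5)
  +(−1)^1/∏(1,0,0,2,1,0)! = -1/2  (running -1/2)
⟨..|..⟩ = √(12/5)·(-1/2) = -0.774597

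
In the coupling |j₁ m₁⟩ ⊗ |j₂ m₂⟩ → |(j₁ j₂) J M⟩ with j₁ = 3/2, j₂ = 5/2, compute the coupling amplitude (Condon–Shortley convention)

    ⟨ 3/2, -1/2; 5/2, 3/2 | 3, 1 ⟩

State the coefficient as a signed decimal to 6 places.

√[7·1!2!4!/8! · 1!2!4!1!4!2!] = √(96/5)
  +(−1)^0/∏(0,1,2,4,0,0)! = 1/48  (running 1/48)
  +(−1)^1/∏(1,0,1,3,1,1)! = -1/6  (running -7/48)
⟨..|..⟩ = √(96/5)·(-7/48) = -0.639010

−√(49/120) ≈ -0.639010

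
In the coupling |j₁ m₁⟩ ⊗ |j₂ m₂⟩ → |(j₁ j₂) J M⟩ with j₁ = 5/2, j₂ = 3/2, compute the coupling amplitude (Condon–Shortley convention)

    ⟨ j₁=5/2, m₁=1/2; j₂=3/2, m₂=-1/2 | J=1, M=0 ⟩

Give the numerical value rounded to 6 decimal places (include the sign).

triangle: 3!×2!×0!/6! = 12/720
(j±m)!: 3!×2!×1!×2!×1!×1! = 24
prefactor² = (2J+1)×Δ×N² = 6/5
  k=1: −1/(1!×2!×1!×0!×1!×0!) = -1/2
Σ = -1/2  ⇒  CG² = 6/5×(-1/2)² = 3/10
CG = −√(3/10) = -0.547723

−√(3/10) ≈ -0.547723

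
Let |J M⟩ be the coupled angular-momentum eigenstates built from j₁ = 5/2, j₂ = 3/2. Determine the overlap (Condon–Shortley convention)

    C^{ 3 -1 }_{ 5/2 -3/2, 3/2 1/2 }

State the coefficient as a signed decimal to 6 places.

j₁+j₂−J=1  J+j₁−j₂=4  J−j₁+j₂=2  j₁+j₂+J+1=8
(j₁±m₁, j₂±m₂, J±M) = (1,4,2,1,2,4)
P² = 96/5
sum k=0..1:
  [0] +1/48 = 1/48
  [1] −1/6 = -1/6
S = -7/48
C² = P²·S² = 49/120 ; C = -0.639010

−√(49/120) = -0.639010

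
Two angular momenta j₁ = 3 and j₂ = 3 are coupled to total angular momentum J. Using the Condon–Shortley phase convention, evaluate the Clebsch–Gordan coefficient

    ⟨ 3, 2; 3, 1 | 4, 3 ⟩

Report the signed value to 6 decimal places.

-0.301511  (= −√(1/11))

√[9·2!4!4!/11! · 5!1!4!2!7!1!] = √(82944/11)
  +(−1)^0/∏(0,2,1,4,3,0)! = 1/288  (running 1/288)
  +(−1)^1/∏(1,1,0,3,4,1)! = -1/144  (running -1/288)
⟨..|..⟩ = √(82944/11)·(-1/288) = -0.301511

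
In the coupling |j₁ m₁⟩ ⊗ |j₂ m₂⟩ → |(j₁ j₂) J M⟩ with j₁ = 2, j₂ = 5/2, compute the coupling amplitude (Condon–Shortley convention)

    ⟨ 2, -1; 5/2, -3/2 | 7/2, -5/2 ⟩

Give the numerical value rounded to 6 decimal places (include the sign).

+√(1/63) = +0.125988

j₁+j₂−J=1  J+j₁−j₂=3  J−j₁+j₂=4  j₁+j₂+J+1=9
(j₁±m₁, j₂±m₂, J±M) = (1,3,1,4,1,6)
P² = 2304/7
sum k=0..1:
  [0] +1/36 = 1/36
  [1] −1/48 = -1/48
S = 1/144
C² = P²·S² = 1/63 ; C = +0.125988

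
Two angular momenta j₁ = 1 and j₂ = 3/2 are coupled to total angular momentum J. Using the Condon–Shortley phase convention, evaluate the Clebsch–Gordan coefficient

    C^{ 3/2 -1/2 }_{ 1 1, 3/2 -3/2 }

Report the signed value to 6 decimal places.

√[4·1!1!2!/5! · 2!0!0!3!1!2!] = √(8/5)
  +(−1)^0/∏(0,1,0,0,1,2)! = 1/2  (running 1/2)
⟨..|..⟩ = √(8/5)·(1/2) = +0.632456

+√(2/5) = +0.632456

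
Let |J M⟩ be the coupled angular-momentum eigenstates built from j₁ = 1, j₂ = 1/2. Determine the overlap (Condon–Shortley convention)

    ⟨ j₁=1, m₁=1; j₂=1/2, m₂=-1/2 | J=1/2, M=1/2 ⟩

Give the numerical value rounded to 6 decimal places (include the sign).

+√(2/3) = +0.816497

triangle: 1!·1!·0!/3! = 1/6
(j±m)!: 2!·0!·0!·1!·1!·0! = 2
prefactor² = (2J+1)·Δ·N² = 2/3
  k=0: +1/(0!·1!·0!·0!·1!·0!) = 1
Σ = 1  ⇒  CG² = 2/3·1² = 2/3
CG = +√(2/3) = +0.816497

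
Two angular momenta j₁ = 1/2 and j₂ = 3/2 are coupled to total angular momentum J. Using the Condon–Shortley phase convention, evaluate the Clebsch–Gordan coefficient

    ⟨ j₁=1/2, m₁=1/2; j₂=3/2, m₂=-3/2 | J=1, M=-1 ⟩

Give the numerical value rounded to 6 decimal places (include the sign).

√[3·1!0!2!/4! · 1!0!0!3!0!2!] = √(3)
  +(−1)^0/∏(0,1,0,0,0,2)! = 1/2  (running 1/2)
⟨..|..⟩ = √(3)·(1/2) = +0.866025

+0.866025  (= +√(3/4))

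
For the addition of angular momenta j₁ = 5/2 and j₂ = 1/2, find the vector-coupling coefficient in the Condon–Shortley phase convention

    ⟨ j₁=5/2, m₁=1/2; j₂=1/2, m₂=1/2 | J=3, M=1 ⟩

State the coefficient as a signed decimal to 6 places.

triangle: 0!*5!*1!/7! = 120/5040
(j±m)!: 3!*2!*1!*0!*4!*2! = 576
prefactor² = (2J+1)*Δ*N² = 96
  k=0: +1/(0!*0!*2!*1!*3!*0!) = 1/12
Σ = 1/12  ⇒  CG² = 96*1/12² = 2/3
CG = +√(2/3) = +0.816497

+√(2/3) ≈ +0.816497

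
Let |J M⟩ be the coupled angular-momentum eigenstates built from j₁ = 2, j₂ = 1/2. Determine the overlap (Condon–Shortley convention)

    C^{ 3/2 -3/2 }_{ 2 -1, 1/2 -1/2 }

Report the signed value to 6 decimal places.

triangle: 1!*3!*0!/5! = 6/120
(j±m)!: 1!*3!*0!*1!*0!*3! = 36
prefactor² = (2J+1)*Δ*N² = 36/5
  k=0: +1/(0!*1!*3!*0!*0!*0!) = 1/6
Σ = 1/6  ⇒  CG² = 36/5*1/6² = 1/5
CG = +√(1/5) = +0.447214

+0.447214  (= +√(1/5))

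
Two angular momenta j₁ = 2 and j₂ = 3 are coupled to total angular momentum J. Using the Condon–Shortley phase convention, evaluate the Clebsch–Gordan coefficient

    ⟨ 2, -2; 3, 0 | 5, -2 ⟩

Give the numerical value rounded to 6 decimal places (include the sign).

+0.408248  (= +√(1/6))

√[11·0!4!6!/11! · 0!4!3!3!3!7!] = √(124416)
  +(−1)^0/∏(0,0,4,3,0,3)! = 1/864  (running 1/864)
⟨..|..⟩ = √(124416)·(1/864) = +0.408248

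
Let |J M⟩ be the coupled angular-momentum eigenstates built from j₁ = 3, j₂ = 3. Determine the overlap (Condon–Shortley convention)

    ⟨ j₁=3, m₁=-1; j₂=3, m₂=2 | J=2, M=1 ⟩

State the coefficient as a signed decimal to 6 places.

−√(5/28) ≈ -0.422577

triangle: 4!×2!×2!/9! = 96/362880
(j±m)!: 2!×4!×5!×1!×3!×1! = 34560
prefactor² = (2J+1)×Δ×N² = 320/7
  k=3: −1/(3!×1!×1!×2!×1!×0!) = -1/12
  k=4: +1/(4!×0!×0!×1!×2!×1!) = 1/48
Σ = -1/16  ⇒  CG² = 320/7×(-1/16)² = 5/28
CG = −√(5/28) = -0.422577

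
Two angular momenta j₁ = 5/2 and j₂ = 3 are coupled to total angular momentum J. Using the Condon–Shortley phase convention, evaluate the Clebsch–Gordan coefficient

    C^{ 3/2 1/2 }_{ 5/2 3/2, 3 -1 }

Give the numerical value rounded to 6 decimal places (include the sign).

-0.483046  (= −√(7/30))

j₁+j₂−J=4  J+j₁−j₂=1  J−j₁+j₂=2  j₁+j₂+J+1=8
(j₁±m₁, j₂±m₂, J±M) = (4,1,2,4,2,1)
P² = 384/35
sum k=0..1:
  [0] +1/48 = 1/48
  [1] −1/6 = -1/6
S = -7/48
C² = P²·S² = 7/30 ; C = -0.483046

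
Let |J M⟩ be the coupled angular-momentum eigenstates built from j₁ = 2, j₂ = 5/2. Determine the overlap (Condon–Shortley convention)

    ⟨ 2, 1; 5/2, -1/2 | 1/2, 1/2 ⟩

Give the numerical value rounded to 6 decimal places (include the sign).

√[2·4!0!1!/6! · 3!1!2!3!1!0!] = √(24/5)
  +(−1)^1/∏(1,3,0,1,0,0)! = -1/6  (running -1/6)
⟨..|..⟩ = √(24/5)·(-1/6) = -0.365148

-0.365148  (= −√(2/15))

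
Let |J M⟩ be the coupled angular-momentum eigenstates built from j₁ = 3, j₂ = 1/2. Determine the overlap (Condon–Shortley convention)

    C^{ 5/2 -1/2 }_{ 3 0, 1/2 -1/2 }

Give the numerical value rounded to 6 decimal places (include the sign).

triangle: 1!·5!·0!/7! = 120/5040
(j±m)!: 3!·3!·0!·1!·2!·3! = 432
prefactor² = (2J+1)·Δ·N² = 432/7
  k=0: +1/(0!·1!·3!·0!·2!·0!) = 1/12
Σ = 1/12  ⇒  CG² = 432/7·1/12² = 3/7
CG = +√(3/7) = +0.654654

+√(3/7) = +0.654654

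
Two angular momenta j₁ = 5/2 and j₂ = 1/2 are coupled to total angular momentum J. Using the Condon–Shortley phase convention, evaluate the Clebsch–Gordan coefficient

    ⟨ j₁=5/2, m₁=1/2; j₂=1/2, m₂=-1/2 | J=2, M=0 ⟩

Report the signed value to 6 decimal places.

+0.707107

j₁+j₂−J=1  J+j₁−j₂=4  J−j₁+j₂=0  j₁+j₂+J+1=6
(j₁±m₁, j₂±m₂, J±M) = (3,2,0,1,2,2)
P² = 8
sum k=0..0:
  [0] +1/4 = 1/4
S = 1/4
C² = P²·S² = 1/2 ; C = +0.707107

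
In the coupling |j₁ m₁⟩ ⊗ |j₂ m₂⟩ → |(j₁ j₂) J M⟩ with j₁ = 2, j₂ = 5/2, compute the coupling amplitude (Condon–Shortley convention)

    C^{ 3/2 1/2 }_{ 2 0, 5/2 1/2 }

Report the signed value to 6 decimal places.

+√(2/35) = +0.239046

√[4·3!1!2!/7! · 2!2!3!2!2!1!] = √(32/35)
  +(−1)^1/∏(1,2,1,2,0,0)! = -1/4  (running -1/4)
  +(−1)^2/∏(2,1,0,1,1,1)! = 1/2  (running 1/4)
⟨..|..⟩ = √(32/35)·(1/4) = +0.239046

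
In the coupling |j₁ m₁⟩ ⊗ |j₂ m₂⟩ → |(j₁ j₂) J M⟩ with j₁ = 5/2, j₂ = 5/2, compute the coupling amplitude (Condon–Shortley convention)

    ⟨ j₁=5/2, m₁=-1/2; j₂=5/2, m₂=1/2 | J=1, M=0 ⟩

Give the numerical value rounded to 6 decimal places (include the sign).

triangle: 4!×1!×1!/7! = 24/5040
(j±m)!: 2!×3!×3!×2!×1!×1! = 144
prefactor² = (2J+1)×Δ×N² = 72/35
  k=2: +1/(2!×2!×1!×1!×0!×0!) = 1/4
  k=3: −1/(3!×1!×0!×0!×1!×1!) = -1/6
Σ = 1/12  ⇒  CG² = 72/35×1/12² = 1/70
CG = +√(1/70) = +0.119523

+0.119523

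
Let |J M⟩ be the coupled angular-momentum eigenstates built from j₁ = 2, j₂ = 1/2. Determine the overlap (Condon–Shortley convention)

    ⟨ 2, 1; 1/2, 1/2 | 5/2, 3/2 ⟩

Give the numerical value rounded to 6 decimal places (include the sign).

triangle: 0!×4!×1!/6! = 24/720
(j±m)!: 3!×1!×1!×0!×4!×1! = 144
prefactor² = (2J+1)×Δ×N² = 144/5
  k=0: +1/(0!×0!×1!×1!×3!×0!) = 1/6
Σ = 1/6  ⇒  CG² = 144/5×1/6² = 4/5
CG = +√(4/5) = +0.894427

+√(4/5) = +0.894427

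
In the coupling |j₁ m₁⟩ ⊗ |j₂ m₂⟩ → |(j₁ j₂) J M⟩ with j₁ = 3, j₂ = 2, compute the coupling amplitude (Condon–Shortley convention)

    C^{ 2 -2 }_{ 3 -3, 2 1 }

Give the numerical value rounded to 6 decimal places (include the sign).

−√(5/14) = -0.597614

triangle: 3!*3!*1!/8! = 36/40320
(j±m)!: 0!*6!*3!*1!*0!*4! = 103680
prefactor² = (2J+1)*Δ*N² = 3240/7
  k=3: −1/(3!*0!*3!*0!*0!*1!) = -1/36
Σ = -1/36  ⇒  CG² = 3240/7*(-1/36)² = 5/14
CG = −√(5/14) = -0.597614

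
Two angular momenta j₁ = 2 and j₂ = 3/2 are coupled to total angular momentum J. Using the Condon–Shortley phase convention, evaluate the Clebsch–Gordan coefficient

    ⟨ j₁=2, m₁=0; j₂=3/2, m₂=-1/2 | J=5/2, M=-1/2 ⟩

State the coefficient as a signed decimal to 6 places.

j₁+j₂−J=1  J+j₁−j₂=3  J−j₁+j₂=2  j₁+j₂+J+1=7
(j₁±m₁, j₂±m₂, J±M) = (2,2,1,2,2,3)
P² = 48/35
sum k=0..1:
  [0] +1/2 = 1/2
  [1] −1/4 = -1/4
S = 1/4
C² = P²·S² = 3/35 ; C = +0.292770

+√(3/35) = +0.292770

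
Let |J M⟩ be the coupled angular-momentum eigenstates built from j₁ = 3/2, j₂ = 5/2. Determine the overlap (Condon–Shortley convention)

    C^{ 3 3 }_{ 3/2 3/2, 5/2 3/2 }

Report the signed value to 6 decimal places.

+√(3/8) = +0.612372

triangle: 1!×2!×4!/8! = 48/40320
(j±m)!: 3!×0!×4!×1!×6!×0! = 103680
prefactor² = (2J+1)×Δ×N² = 864
  k=0: +1/(0!×1!×0!×4!×2!×0!) = 1/48
Σ = 1/48  ⇒  CG² = 864×1/48² = 3/8
CG = +√(3/8) = +0.612372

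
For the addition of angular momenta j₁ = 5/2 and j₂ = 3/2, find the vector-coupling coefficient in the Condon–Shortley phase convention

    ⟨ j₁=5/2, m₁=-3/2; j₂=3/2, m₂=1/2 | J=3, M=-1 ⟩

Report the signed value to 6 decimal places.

√[7·1!4!2!/8! · 1!4!2!1!2!4!] = √(96/5)
  +(−1)^0/∏(0,1,4,2,0,0)! = 1/48  (running 1/48)
  +(−1)^1/∏(1,0,3,1,1,1)! = -1/6  (running -7/48)
⟨..|..⟩ = √(96/5)·(-7/48) = -0.639010

-0.639010  (= −√(49/120))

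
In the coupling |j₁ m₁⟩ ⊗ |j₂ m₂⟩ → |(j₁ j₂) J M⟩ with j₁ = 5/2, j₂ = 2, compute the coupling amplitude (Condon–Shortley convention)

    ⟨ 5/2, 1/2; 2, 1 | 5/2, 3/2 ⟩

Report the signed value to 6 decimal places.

−√(6/35) = -0.414039

√[6·2!3!2!/8! · 3!2!3!1!4!1!] = √(216/35)
  +(−1)^1/∏(1,1,1,2,2,0)! = -1/4  (running -1/4)
  +(−1)^2/∏(2,0,0,1,3,1)! = 1/12  (running -1/6)
⟨..|..⟩ = √(216/35)·(-1/6) = -0.414039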